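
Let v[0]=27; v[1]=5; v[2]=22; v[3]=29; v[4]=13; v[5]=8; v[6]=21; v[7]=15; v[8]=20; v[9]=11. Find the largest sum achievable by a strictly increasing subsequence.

56

Let S[i] be the best sum of a strictly increasing subsequence ending at i:
i:      0  1  2  3  4  5  6  7  8  9
v[i]:  27  5 22 29 13  8 21 15 20 11
S:     27  5 27 56 18 13 39 33 53 24
Maximum is 56 (e.g. 5 + 22 + 29).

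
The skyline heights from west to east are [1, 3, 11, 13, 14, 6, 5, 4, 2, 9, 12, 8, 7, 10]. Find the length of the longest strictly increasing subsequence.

5

Track the smallest tail for each achievable length (strict):
1 → extends → [1]
3 → extends → [1, 3]
11 → extends → [1, 3, 11]
13 → extends → [1, 3, 11, 13]
14 → extends → [1, 3, 11, 13, 14]
6 → replaces 11 → [1, 3, 6, 13, 14]
5 → replaces 6 → [1, 3, 5, 13, 14]
4 → replaces 5 → [1, 3, 4, 13, 14]
2 → replaces 3 → [1, 2, 4, 13, 14]
9 → replaces 13 → [1, 2, 4, 9, 14]
12 → replaces 14 → [1, 2, 4, 9, 12]
8 → replaces 9 → [1, 2, 4, 8, 12]
7 → replaces 8 → [1, 2, 4, 7, 12]
10 → replaces 12 → [1, 2, 4, 7, 10]
Five tails, so the longest strictly increasing subsequence has length 5 (e.g. 1, 3, 11, 13, 14).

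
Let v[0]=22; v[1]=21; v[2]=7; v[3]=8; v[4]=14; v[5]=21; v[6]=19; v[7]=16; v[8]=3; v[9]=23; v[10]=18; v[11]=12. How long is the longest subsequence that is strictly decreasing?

Let dp[i] be the longest strictly decreasing subsequence ending at i:
i:      0  1  2  3  4  5  6  7  8  9 10 11
v[i]:  22 21  7  8 14 21 19 16  3 23 18 12
dp:     1  2  3  3  3  2  3  4  5  1  4  5
Maximum is 5.

5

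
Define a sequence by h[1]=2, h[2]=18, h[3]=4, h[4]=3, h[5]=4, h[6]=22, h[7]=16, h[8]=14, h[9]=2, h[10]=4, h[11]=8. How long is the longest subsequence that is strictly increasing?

4

Track the smallest tail for each achievable length (strict):
2 → extends → [2]
18 → extends → [2, 18]
4 → replaces 18 → [2, 4]
3 → replaces 4 → [2, 3]
4 → extends → [2, 3, 4]
22 → extends → [2, 3, 4, 22]
16 → replaces 22 → [2, 3, 4, 16]
14 → replaces 16 → [2, 3, 4, 14]
2 → already a tail → [2, 3, 4, 14]
4 → already a tail → [2, 3, 4, 14]
8 → replaces 14 → [2, 3, 4, 8]
Four tails, so the longest strictly increasing subsequence has length 4 (e.g. 2, 3, 4, 22).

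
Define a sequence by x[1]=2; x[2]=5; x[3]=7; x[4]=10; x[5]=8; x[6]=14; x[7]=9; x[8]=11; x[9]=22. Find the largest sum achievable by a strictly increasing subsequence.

Let S[i] be the best sum of a strictly increasing subsequence ending at i:
i:      1  2  3  4  5  6  7  8  9
x[i]:   2  5  7 10  8 14  9 11 22
S:      2  7 14 24 22 38 31 42 64
Maximum is 64 (e.g. 2 + 5 + 7 + 8 + 9 + 11 + 22).

64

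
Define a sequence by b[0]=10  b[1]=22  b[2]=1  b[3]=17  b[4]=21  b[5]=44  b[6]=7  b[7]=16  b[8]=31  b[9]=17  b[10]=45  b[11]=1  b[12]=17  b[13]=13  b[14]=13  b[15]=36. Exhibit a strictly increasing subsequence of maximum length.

10, 17, 21, 44, 45

Patience tails give the LIS length; then backtrack through the dp parents:
10 → extends → [10]
22 → extends → [10, 22]
1 → replaces 10 → [1, 22]
17 → replaces 22 → [1, 17]
21 → extends → [1, 17, 21]
44 → extends → [1, 17, 21, 44]
7 → replaces 17 → [1, 7, 21, 44]
16 → replaces 21 → [1, 7, 16, 44]
31 → replaces 44 → [1, 7, 16, 31]
17 → replaces 31 → [1, 7, 16, 17]
45 → extends → [1, 7, 16, 17, 45]
1 → already a tail → [1, 7, 16, 17, 45]
17 → already a tail → [1, 7, 16, 17, 45]
13 → replaces 16 → [1, 7, 13, 17, 45]
13 → already a tail → [1, 7, 13, 17, 45]
36 → replaces 45 → [1, 7, 13, 17, 36]
Length 5; one witness is 10, 17, 21, 44, 45.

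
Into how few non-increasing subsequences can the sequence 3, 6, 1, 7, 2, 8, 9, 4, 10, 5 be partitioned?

Place each on the leftmost legal pile:
3 → new pile 1 (tops now [3])
6 → new pile 2 (tops now [3, 6])
1 → pile 1 (tops now [1, 6])
7 → new pile 3 (tops now [1, 6, 7])
2 → pile 2 (tops now [1, 2, 7])
8 → new pile 4 (tops now [1, 2, 7, 8])
9 → new pile 5 (tops now [1, 2, 7, 8, 9])
4 → pile 3 (tops now [1, 2, 4, 8, 9])
10 → new pile 6 (tops now [1, 2, 4, 8, 9, 10])
5 → pile 4 (tops now [1, 2, 4, 5, 9, 10])
Six piles.

6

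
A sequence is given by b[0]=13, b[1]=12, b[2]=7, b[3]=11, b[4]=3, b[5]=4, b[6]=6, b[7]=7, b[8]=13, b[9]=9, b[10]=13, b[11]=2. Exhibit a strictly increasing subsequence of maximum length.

3, 4, 6, 7, 9, 13

Patience tails give the LIS length; then backtrack through the dp parents:
13 → extends → [13]
12 → replaces 13 → [12]
7 → replaces 12 → [7]
11 → extends → [7, 11]
3 → replaces 7 → [3, 11]
4 → replaces 11 → [3, 4]
6 → extends → [3, 4, 6]
7 → extends → [3, 4, 6, 7]
13 → extends → [3, 4, 6, 7, 13]
9 → replaces 13 → [3, 4, 6, 7, 9]
13 → extends → [3, 4, 6, 7, 9, 13]
2 → replaces 3 → [2, 4, 6, 7, 9, 13]
Length 6; one witness is 3, 4, 6, 7, 9, 13.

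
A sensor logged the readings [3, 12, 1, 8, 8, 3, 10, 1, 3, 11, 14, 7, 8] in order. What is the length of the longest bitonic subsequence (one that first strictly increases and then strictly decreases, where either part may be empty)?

inc[i] = longest strictly increasing subsequence ending at i; dec[i] = longest strictly decreasing subsequence starting at i:
i:      1  2  3  4  5  6  7  8  9 10 11 12 13
a[i]:   3 12  1  8  8  3 10  1  3 11 14  7  8
inc:    1  2  1  2  2  2  3  1  2  4  5  3  4
dec:    2  4  1  3  3  2  2  1  1  2  2  1  1
Best peak at i=11 (value 14): inc=5, dec=2, length 5+2−1 = 6.

6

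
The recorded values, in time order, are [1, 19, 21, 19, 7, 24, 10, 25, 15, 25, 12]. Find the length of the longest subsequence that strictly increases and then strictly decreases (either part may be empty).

7

inc[i] = longest strictly increasing subsequence ending at i; dec[i] = longest strictly decreasing subsequence starting at i:
i:      1  2  3  4  5  6  7  8  9 10 11
a[i]:   1 19 21 19  7 24 10 25 15 25 12
inc:    1  2  3  2  2  4  3  5  4  5  4
dec:    1  3  4  3  1  3  1  3  2  2  1
Best peak at i=8 (value 25): inc=5, dec=3, length 5+3−1 = 7.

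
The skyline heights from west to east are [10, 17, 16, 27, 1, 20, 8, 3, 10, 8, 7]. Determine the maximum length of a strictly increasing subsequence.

Let dp[i] be the length of the longest such subsequence ending at index i:
i:      1  2  3  4  5  6  7  8  9 10 11
a[i]:  10 17 16 27  1 20  8  3 10  8  7
dp:     1  2  2  3  1  3  2  2  3  3  3
Maximum dp value is 3.

3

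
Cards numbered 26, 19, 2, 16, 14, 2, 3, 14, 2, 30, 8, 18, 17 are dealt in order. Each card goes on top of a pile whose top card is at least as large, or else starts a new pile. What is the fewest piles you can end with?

Place each on the leftmost legal pile:
26 → new pile 1 (tops now [26])
19 → pile 1 (tops now [19])
2 → pile 1 (tops now [2])
16 → new pile 2 (tops now [2, 16])
14 → pile 2 (tops now [2, 14])
2 → pile 1 (tops now [2, 14])
3 → pile 2 (tops now [2, 3])
14 → new pile 3 (tops now [2, 3, 14])
2 → pile 1 (tops now [2, 3, 14])
30 → new pile 4 (tops now [2, 3, 14, 30])
8 → pile 3 (tops now [2, 3, 8, 30])
18 → pile 4 (tops now [2, 3, 8, 18])
17 → pile 4 (tops now [2, 3, 8, 17])
Four piles.

4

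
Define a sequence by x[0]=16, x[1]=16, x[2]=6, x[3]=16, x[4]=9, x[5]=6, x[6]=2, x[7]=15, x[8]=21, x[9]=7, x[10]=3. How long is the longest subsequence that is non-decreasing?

Track the smallest tail for each achievable length (allowing ties):
16 → extends → [16]
16 → extends → [16, 16]
6 → replaces 16 → [6, 16]
16 → extends → [6, 16, 16]
9 → replaces 16 → [6, 9, 16]
6 → replaces 9 → [6, 6, 16]
2 → replaces 6 → [2, 6, 16]
15 → replaces 16 → [2, 6, 15]
21 → extends → [2, 6, 15, 21]
7 → replaces 15 → [2, 6, 7, 21]
3 → replaces 6 → [2, 3, 7, 21]
Four tails, so the longest non-decreasing subsequence has length 4 (e.g. 16, 16, 16, 21).

4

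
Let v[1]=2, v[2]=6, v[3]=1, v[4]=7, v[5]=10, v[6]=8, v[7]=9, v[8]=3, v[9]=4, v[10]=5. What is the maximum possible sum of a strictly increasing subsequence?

Let S[i] be the best sum of a strictly increasing subsequence ending at i:
i:      1  2  3  4  5  6  7  8  9 10
v[i]:   2  6  1  7 10  8  9  3  4  5
S:      2  8  1 15 25 23 32  5  9 14
Maximum is 32 (e.g. 2 + 6 + 7 + 8 + 9).

32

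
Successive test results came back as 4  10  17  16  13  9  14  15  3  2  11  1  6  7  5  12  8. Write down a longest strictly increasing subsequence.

Patience tails give the LIS length; then backtrack through the dp parents:
4 → extends → [4]
10 → extends → [4, 10]
17 → extends → [4, 10, 17]
16 → replaces 17 → [4, 10, 16]
13 → replaces 16 → [4, 10, 13]
9 → replaces 10 → [4, 9, 13]
14 → extends → [4, 9, 13, 14]
15 → extends → [4, 9, 13, 14, 15]
3 → replaces 4 → [3, 9, 13, 14, 15]
2 → replaces 3 → [2, 9, 13, 14, 15]
11 → replaces 13 → [2, 9, 11, 14, 15]
1 → replaces 2 → [1, 9, 11, 14, 15]
6 → replaces 9 → [1, 6, 11, 14, 15]
7 → replaces 11 → [1, 6, 7, 14, 15]
5 → replaces 6 → [1, 5, 7, 14, 15]
12 → replaces 14 → [1, 5, 7, 12, 15]
8 → replaces 12 → [1, 5, 7, 8, 15]
Length 5; one witness is 4, 10, 13, 14, 15.

4, 10, 13, 14, 15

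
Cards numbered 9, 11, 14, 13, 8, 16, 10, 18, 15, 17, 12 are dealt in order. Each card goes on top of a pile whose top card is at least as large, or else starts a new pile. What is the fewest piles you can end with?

5

Place each on the leftmost legal pile:
9 → new pile 1 (tops now [9])
11 → new pile 2 (tops now [9, 11])
14 → new pile 3 (tops now [9, 11, 14])
13 → pile 3 (tops now [9, 11, 13])
8 → pile 1 (tops now [8, 11, 13])
16 → new pile 4 (tops now [8, 11, 13, 16])
10 → pile 2 (tops now [8, 10, 13, 16])
18 → new pile 5 (tops now [8, 10, 13, 16, 18])
15 → pile 4 (tops now [8, 10, 13, 15, 18])
17 → pile 5 (tops now [8, 10, 13, 15, 17])
12 → pile 3 (tops now [8, 10, 12, 15, 17])
Five piles.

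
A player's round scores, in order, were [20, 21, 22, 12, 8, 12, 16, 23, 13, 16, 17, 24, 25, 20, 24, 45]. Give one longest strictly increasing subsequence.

Patience tails give the LIS length; then backtrack through the dp parents:
20 → extends → [20]
21 → extends → [20, 21]
22 → extends → [20, 21, 22]
12 → replaces 20 → [12, 21, 22]
8 → replaces 12 → [8, 21, 22]
12 → replaces 21 → [8, 12, 22]
16 → replaces 22 → [8, 12, 16]
23 → extends → [8, 12, 16, 23]
13 → replaces 16 → [8, 12, 13, 23]
16 → replaces 23 → [8, 12, 13, 16]
17 → extends → [8, 12, 13, 16, 17]
24 → extends → [8, 12, 13, 16, 17, 24]
25 → extends → [8, 12, 13, 16, 17, 24, 25]
20 → replaces 24 → [8, 12, 13, 16, 17, 20, 25]
24 → replaces 25 → [8, 12, 13, 16, 17, 20, 24]
45 → extends → [8, 12, 13, 16, 17, 20, 24, 45]
Length 8; one witness is 8, 12, 13, 16, 17, 24, 25, 45.

8, 12, 13, 16, 17, 24, 25, 45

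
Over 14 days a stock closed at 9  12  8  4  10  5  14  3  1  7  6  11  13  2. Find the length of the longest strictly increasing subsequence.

Let dp[i] be the length of the longest such subsequence ending at index i:
i:      1  2  3  4  5  6  7  8  9 10 11 12 13 14
a[i]:   9 12  8  4 10  5 14  3  1  7  6 11 13  2
dp:     1  2  1  1  2  2  3  1  1  3  3  4  5  2
Maximum dp value is 5.

5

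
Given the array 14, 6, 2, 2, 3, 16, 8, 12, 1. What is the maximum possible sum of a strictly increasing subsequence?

Let S[i] be the best sum of a strictly increasing subsequence ending at i:
i:      1  2  3  4  5  6  7  8  9
a[i]:  14  6  2  2  3 16  8 12  1
S:     14  6  2  2  5 30 14 26  1
Maximum is 30 (e.g. 14 + 16).

30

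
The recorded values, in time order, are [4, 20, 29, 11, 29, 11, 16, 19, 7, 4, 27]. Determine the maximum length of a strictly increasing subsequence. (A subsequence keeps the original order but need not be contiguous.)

5

Track the smallest tail for each achievable length (strict):
4 → extends → [4]
20 → extends → [4, 20]
29 → extends → [4, 20, 29]
11 → replaces 20 → [4, 11, 29]
29 → already a tail → [4, 11, 29]
11 → already a tail → [4, 11, 29]
16 → replaces 29 → [4, 11, 16]
19 → extends → [4, 11, 16, 19]
7 → replaces 11 → [4, 7, 16, 19]
4 → already a tail → [4, 7, 16, 19]
27 → extends → [4, 7, 16, 19, 27]
Five tails, so the longest strictly increasing subsequence has length 5 (e.g. 4, 11, 16, 19, 27).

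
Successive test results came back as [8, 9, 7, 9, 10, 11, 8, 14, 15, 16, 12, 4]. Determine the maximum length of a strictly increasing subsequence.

Track the smallest tail for each achievable length (strict):
8 → extends → [8]
9 → extends → [8, 9]
7 → replaces 8 → [7, 9]
9 → already a tail → [7, 9]
10 → extends → [7, 9, 10]
11 → extends → [7, 9, 10, 11]
8 → replaces 9 → [7, 8, 10, 11]
14 → extends → [7, 8, 10, 11, 14]
15 → extends → [7, 8, 10, 11, 14, 15]
16 → extends → [7, 8, 10, 11, 14, 15, 16]
12 → replaces 14 → [7, 8, 10, 11, 12, 15, 16]
4 → replaces 7 → [4, 8, 10, 11, 12, 15, 16]
Seven tails, so the longest strictly increasing subsequence has length 7 (e.g. 8, 9, 10, 11, 14, 15, 16).

7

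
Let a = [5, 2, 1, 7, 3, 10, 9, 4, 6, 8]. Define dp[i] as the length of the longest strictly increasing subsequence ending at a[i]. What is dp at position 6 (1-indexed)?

dp[i] = 1 + max{dp[j] : j<i, a[j]<a[i]} (or 1 if no such j):
i:      1  2  3  4  5  6  7  8  9 10
a[i]:   5  2  1  7  3 10  9  4  6  8
dp:     1  1  1  2  2  3  3  3  4  5
At index 6 the value is 3.

3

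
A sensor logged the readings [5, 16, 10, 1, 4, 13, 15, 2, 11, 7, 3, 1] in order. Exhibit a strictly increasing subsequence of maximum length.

5, 10, 13, 15

Patience tails give the LIS length; then backtrack through the dp parents:
5 → extends → [5]
16 → extends → [5, 16]
10 → replaces 16 → [5, 10]
1 → replaces 5 → [1, 10]
4 → replaces 10 → [1, 4]
13 → extends → [1, 4, 13]
15 → extends → [1, 4, 13, 15]
2 → replaces 4 → [1, 2, 13, 15]
11 → replaces 13 → [1, 2, 11, 15]
7 → replaces 11 → [1, 2, 7, 15]
3 → replaces 7 → [1, 2, 3, 15]
1 → already a tail → [1, 2, 3, 15]
Length 4; one witness is 5, 10, 13, 15.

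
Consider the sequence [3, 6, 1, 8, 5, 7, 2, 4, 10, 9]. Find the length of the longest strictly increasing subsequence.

4

Let dp[i] be the length of the longest such subsequence ending at index i:
i:      1  2  3  4  5  6  7  8  9 10
a[i]:   3  6  1  8  5  7  2  4 10  9
dp:     1  2  1  3  2  3  2  3  4  4
Maximum dp value is 4.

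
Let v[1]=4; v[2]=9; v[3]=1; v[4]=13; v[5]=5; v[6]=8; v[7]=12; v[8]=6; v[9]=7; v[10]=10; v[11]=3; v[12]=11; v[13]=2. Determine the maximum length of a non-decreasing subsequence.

6

Track the smallest tail for each achievable length (allowing ties):
4 → extends → [4]
9 → extends → [4, 9]
1 → replaces 4 → [1, 9]
13 → extends → [1, 9, 13]
5 → replaces 9 → [1, 5, 13]
8 → replaces 13 → [1, 5, 8]
12 → extends → [1, 5, 8, 12]
6 → replaces 8 → [1, 5, 6, 12]
7 → replaces 12 → [1, 5, 6, 7]
10 → extends → [1, 5, 6, 7, 10]
3 → replaces 5 → [1, 3, 6, 7, 10]
11 → extends → [1, 3, 6, 7, 10, 11]
2 → replaces 3 → [1, 2, 6, 7, 10, 11]
Six tails, so the longest non-decreasing subsequence has length 6 (e.g. 4, 5, 6, 7, 10, 11).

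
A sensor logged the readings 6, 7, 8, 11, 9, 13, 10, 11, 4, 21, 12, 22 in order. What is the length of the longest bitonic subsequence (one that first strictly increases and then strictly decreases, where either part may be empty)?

8

inc[i] = longest strictly increasing subsequence ending at i; dec[i] = longest strictly decreasing subsequence starting at i:
i:      1  2  3  4  5  6  7  8  9 10 11 12
a[i]:   6  7  8 11  9 13 10 11  4 21 12 22
inc:    1  2  3  4  4  5  5  6  1  7  7  8
dec:    2  2  2  3  2  3  2  2  1  2  1  1
Best peak at i=10 (value 21): inc=7, dec=2, length 7+2−1 = 8.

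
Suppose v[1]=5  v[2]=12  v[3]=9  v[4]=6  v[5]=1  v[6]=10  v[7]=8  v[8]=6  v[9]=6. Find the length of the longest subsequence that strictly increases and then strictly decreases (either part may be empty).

5

inc[i] = longest strictly increasing subsequence ending at i; dec[i] = longest strictly decreasing subsequence starting at i:
i:      1  2  3  4  5  6  7  8  9
v[i]:   5 12  9  6  1 10  8  6  6
inc:    1  2  2  2  1  3  3  2  2
dec:    2  4  3  2  1  3  2  1  1
Best peak at i=2 (value 12): inc=2, dec=4, length 2+4−1 = 5.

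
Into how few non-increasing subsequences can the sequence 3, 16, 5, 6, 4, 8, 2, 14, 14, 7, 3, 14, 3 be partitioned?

The minimum number of non-increasing subsequences covering a sequence equals the length of its longest strictly increasing subsequence.
LIS length is 5 (e.g. 3, 5, 6, 8, 14), so 5 piles are needed.

5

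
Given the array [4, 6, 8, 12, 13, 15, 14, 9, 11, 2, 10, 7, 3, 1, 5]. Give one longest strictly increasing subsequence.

Patience tails give the LIS length; then backtrack through the dp parents:
4 → extends → [4]
6 → extends → [4, 6]
8 → extends → [4, 6, 8]
12 → extends → [4, 6, 8, 12]
13 → extends → [4, 6, 8, 12, 13]
15 → extends → [4, 6, 8, 12, 13, 15]
14 → replaces 15 → [4, 6, 8, 12, 13, 14]
9 → replaces 12 → [4, 6, 8, 9, 13, 14]
11 → replaces 13 → [4, 6, 8, 9, 11, 14]
2 → replaces 4 → [2, 6, 8, 9, 11, 14]
10 → replaces 11 → [2, 6, 8, 9, 10, 14]
7 → replaces 8 → [2, 6, 7, 9, 10, 14]
3 → replaces 6 → [2, 3, 7, 9, 10, 14]
1 → replaces 2 → [1, 3, 7, 9, 10, 14]
5 → replaces 7 → [1, 3, 5, 9, 10, 14]
Length 6; one witness is 4, 6, 8, 12, 13, 15.

4, 6, 8, 12, 13, 15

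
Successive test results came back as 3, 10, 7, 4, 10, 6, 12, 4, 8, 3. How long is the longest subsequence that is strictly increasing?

Let dp[i] be the length of the longest such subsequence ending at index i:
i:      1  2  3  4  5  6  7  8  9 10
a[i]:   3 10  7  4 10  6 12  4  8  3
dp:     1  2  2  2  3  3  4  2  4  1
Maximum dp value is 4.

4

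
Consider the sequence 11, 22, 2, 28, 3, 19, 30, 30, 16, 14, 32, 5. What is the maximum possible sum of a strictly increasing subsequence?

123

Let S[i] be the best sum of a strictly increasing subsequence ending at i:
i:       1   2   3   4   5   6   7   8   9  10  11  12
a[i]:   11  22   2  28   3  19  30  30  16  14  32   5
S:      11  33   2  61   5  30  91  91  27  25 123  10
Maximum is 123 (e.g. 11 + 22 + 28 + 30 + 32).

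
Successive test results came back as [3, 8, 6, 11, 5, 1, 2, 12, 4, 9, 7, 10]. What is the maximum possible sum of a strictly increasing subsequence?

Let S[i] be the best sum of a strictly increasing subsequence ending at i:
i:      1  2  3  4  5  6  7  8  9 10 11 12
a[i]:   3  8  6 11  5  1  2 12  4  9  7 10
S:      3 11  9 22  8  1  3 34  7 20 16 30
Maximum is 34 (e.g. 3 + 8 + 11 + 12).

34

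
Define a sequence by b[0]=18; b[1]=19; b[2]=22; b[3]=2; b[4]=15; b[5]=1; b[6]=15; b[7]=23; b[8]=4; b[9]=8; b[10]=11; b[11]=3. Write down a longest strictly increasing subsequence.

Patience tails give the LIS length; then backtrack through the dp parents:
18 → extends → [18]
19 → extends → [18, 19]
22 → extends → [18, 19, 22]
2 → replaces 18 → [2, 19, 22]
15 → replaces 19 → [2, 15, 22]
1 → replaces 2 → [1, 15, 22]
15 → already a tail → [1, 15, 22]
23 → extends → [1, 15, 22, 23]
4 → replaces 15 → [1, 4, 22, 23]
8 → replaces 22 → [1, 4, 8, 23]
11 → replaces 23 → [1, 4, 8, 11]
3 → replaces 4 → [1, 3, 8, 11]
Length 4; one witness is 18, 19, 22, 23.

18, 19, 22, 23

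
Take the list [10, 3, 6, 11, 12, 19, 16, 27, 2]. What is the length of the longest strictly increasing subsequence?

6

Track the smallest tail for each achievable length (strict):
10 → extends → [10]
3 → replaces 10 → [3]
6 → extends → [3, 6]
11 → extends → [3, 6, 11]
12 → extends → [3, 6, 11, 12]
19 → extends → [3, 6, 11, 12, 19]
16 → replaces 19 → [3, 6, 11, 12, 16]
27 → extends → [3, 6, 11, 12, 16, 27]
2 → replaces 3 → [2, 6, 11, 12, 16, 27]
Six tails, so the longest strictly increasing subsequence has length 6 (e.g. 3, 6, 11, 12, 19, 27).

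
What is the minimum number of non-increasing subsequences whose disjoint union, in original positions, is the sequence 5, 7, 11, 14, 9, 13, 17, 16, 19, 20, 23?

Place each on the leftmost legal pile:
5 → new pile 1 (tops now [5])
7 → new pile 2 (tops now [5, 7])
11 → new pile 3 (tops now [5, 7, 11])
14 → new pile 4 (tops now [5, 7, 11, 14])
9 → pile 3 (tops now [5, 7, 9, 14])
13 → pile 4 (tops now [5, 7, 9, 13])
17 → new pile 5 (tops now [5, 7, 9, 13, 17])
16 → pile 5 (tops now [5, 7, 9, 13, 16])
19 → new pile 6 (tops now [5, 7, 9, 13, 16, 19])
20 → new pile 7 (tops now [5, 7, 9, 13, 16, 19, 20])
23 → new pile 8 (tops now [5, 7, 9, 13, 16, 19, 20, 23])
Eight piles.

8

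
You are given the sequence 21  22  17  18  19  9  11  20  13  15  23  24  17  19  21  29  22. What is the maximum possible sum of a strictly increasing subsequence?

Let S[i] be the best sum of a strictly increasing subsequence ending at i:
i:       1   2   3   4   5   6   7   8   9  10  11  12  13  14  15  16  17
a[i]:   21  22  17  18  19   9  11  20  13  15  23  24  17  19  21  29  22
S:      21  43  17  35  54   9  20  74  33  48  97 121  65  84 105 150 127
Maximum is 150 (e.g. 17 + 18 + 19 + 20 + 23 + 24 + 29).

150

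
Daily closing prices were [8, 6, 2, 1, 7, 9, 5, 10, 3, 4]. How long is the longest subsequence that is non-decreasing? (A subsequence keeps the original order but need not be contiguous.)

Track the smallest tail for each achievable length (allowing ties):
8 → extends → [8]
6 → replaces 8 → [6]
2 → replaces 6 → [2]
1 → replaces 2 → [1]
7 → extends → [1, 7]
9 → extends → [1, 7, 9]
5 → replaces 7 → [1, 5, 9]
10 → extends → [1, 5, 9, 10]
3 → replaces 5 → [1, 3, 9, 10]
4 → replaces 9 → [1, 3, 4, 10]
Four tails, so the longest non-decreasing subsequence has length 4 (e.g. 6, 7, 9, 10).

4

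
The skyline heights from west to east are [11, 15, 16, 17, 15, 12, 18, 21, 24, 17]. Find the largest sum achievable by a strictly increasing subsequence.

122

Let S[i] be the best sum of a strictly increasing subsequence ending at i:
i:       1   2   3   4   5   6   7   8   9  10
a[i]:   11  15  16  17  15  12  18  21  24  17
S:      11  26  42  59  26  23  77  98 122  59
Maximum is 122 (e.g. 11 + 15 + 16 + 17 + 18 + 21 + 24).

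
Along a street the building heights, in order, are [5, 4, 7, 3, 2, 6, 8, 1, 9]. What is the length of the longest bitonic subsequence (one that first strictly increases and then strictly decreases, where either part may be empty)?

inc[i] = longest strictly increasing subsequence ending at i; dec[i] = longest strictly decreasing subsequence starting at i:
i:     1 2 3 4 5 6 7 8 9
a[i]:  5 4 7 3 2 6 8 1 9
inc:   1 1 2 1 1 2 3 1 4
dec:   5 4 4 3 2 2 2 1 1
Best peak at i=1 (value 5): inc=1, dec=5, length 1+5−1 = 5.

5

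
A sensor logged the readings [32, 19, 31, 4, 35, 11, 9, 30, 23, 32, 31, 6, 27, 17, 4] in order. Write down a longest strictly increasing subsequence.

Patience tails give the LIS length; then backtrack through the dp parents:
32 → extends → [32]
19 → replaces 32 → [19]
31 → extends → [19, 31]
4 → replaces 19 → [4, 31]
35 → extends → [4, 31, 35]
11 → replaces 31 → [4, 11, 35]
9 → replaces 11 → [4, 9, 35]
30 → replaces 35 → [4, 9, 30]
23 → replaces 30 → [4, 9, 23]
32 → extends → [4, 9, 23, 32]
31 → replaces 32 → [4, 9, 23, 31]
6 → replaces 9 → [4, 6, 23, 31]
27 → replaces 31 → [4, 6, 23, 27]
17 → replaces 23 → [4, 6, 17, 27]
4 → already a tail → [4, 6, 17, 27]
Length 4; one witness is 4, 11, 30, 32.

4, 11, 30, 32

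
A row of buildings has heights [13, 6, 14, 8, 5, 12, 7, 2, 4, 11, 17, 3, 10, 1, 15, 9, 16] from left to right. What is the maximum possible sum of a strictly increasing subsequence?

Let S[i] be the best sum of a strictly increasing subsequence ending at i:
i:      1  2  3  4  5  6  7  8  9 10 11 12 13 14 15 16 17
a[i]:  13  6 14  8  5 12  7  2  4 11 17  3 10  1 15  9 16
S:     13  6 27 14  5 26 13  2  6 25 44  5 24  1 42 23 58
Maximum is 58 (e.g. 13 + 14 + 15 + 16).

58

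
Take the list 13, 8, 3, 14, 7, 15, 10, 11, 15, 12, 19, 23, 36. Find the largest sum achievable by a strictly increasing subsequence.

124

Let S[i] be the best sum of a strictly increasing subsequence ending at i:
i:       1   2   3   4   5   6   7   8   9  10  11  12  13
a[i]:   13   8   3  14   7  15  10  11  15  12  19  23  36
S:      13   8   3  27  10  42  20  31  46  43  65  88 124
Maximum is 124 (e.g. 3 + 7 + 10 + 11 + 15 + 19 + 23 + 36).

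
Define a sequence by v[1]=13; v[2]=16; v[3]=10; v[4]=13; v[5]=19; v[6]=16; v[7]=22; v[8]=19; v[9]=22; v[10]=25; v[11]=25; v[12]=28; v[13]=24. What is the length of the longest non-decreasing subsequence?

8

Let dp[i] be the length of the longest such subsequence ending at index i:
i:      1  2  3  4  5  6  7  8  9 10 11 12 13
v[i]:  13 16 10 13 19 16 22 19 22 25 25 28 24
dp:     1  2  1  2  3  3  4  4  5  6  7  8  6
Maximum dp value is 8.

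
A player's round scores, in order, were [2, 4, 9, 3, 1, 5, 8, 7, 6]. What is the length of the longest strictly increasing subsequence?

4

Let dp[i] be the length of the longest such subsequence ending at index i:
i:     1 2 3 4 5 6 7 8 9
a[i]:  2 4 9 3 1 5 8 7 6
dp:    1 2 3 2 1 3 4 4 4
Maximum dp value is 4.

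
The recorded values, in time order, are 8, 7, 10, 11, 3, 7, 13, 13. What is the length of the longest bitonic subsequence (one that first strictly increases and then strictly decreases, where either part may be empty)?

inc[i] = longest strictly increasing subsequence ending at i; dec[i] = longest strictly decreasing subsequence starting at i:
i:      1  2  3  4  5  6  7  8
a[i]:   8  7 10 11  3  7 13 13
inc:    1  1  2  3  1  2  4  4
dec:    3  2  2  2  1  1  1  1
Best peak at i=4 (value 11): inc=3, dec=2, length 3+2−1 = 4.

4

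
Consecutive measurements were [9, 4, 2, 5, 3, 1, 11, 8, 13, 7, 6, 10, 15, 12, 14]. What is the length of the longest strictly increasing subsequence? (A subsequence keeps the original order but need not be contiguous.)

6

Track the smallest tail for each achievable length (strict):
9 → extends → [9]
4 → replaces 9 → [4]
2 → replaces 4 → [2]
5 → extends → [2, 5]
3 → replaces 5 → [2, 3]
1 → replaces 2 → [1, 3]
11 → extends → [1, 3, 11]
8 → replaces 11 → [1, 3, 8]
13 → extends → [1, 3, 8, 13]
7 → replaces 8 → [1, 3, 7, 13]
6 → replaces 7 → [1, 3, 6, 13]
10 → replaces 13 → [1, 3, 6, 10]
15 → extends → [1, 3, 6, 10, 15]
12 → replaces 15 → [1, 3, 6, 10, 12]
14 → extends → [1, 3, 6, 10, 12, 14]
Six tails, so the longest strictly increasing subsequence has length 6 (e.g. 4, 5, 8, 10, 12, 14).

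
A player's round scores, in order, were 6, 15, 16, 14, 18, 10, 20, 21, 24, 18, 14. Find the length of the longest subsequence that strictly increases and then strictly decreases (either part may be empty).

inc[i] = longest strictly increasing subsequence ending at i; dec[i] = longest strictly decreasing subsequence starting at i:
i:      1  2  3  4  5  6  7  8  9 10 11
a[i]:   6 15 16 14 18 10 20 21 24 18 14
inc:    1  2  3  2  4  2  5  6  7  4  3
dec:    1  3  3  2  2  1  3  3  3  2  1
Best peak at i=9 (value 24): inc=7, dec=3, length 7+3−1 = 9.

9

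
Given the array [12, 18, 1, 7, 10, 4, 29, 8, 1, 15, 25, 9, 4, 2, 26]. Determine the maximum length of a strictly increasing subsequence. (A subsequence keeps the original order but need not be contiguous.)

Track the smallest tail for each achievable length (strict):
12 → extends → [12]
18 → extends → [12, 18]
1 → replaces 12 → [1, 18]
7 → replaces 18 → [1, 7]
10 → extends → [1, 7, 10]
4 → replaces 7 → [1, 4, 10]
29 → extends → [1, 4, 10, 29]
8 → replaces 10 → [1, 4, 8, 29]
1 → already a tail → [1, 4, 8, 29]
15 → replaces 29 → [1, 4, 8, 15]
25 → extends → [1, 4, 8, 15, 25]
9 → replaces 15 → [1, 4, 8, 9, 25]
4 → already a tail → [1, 4, 8, 9, 25]
2 → replaces 4 → [1, 2, 8, 9, 25]
26 → extends → [1, 2, 8, 9, 25, 26]
Six tails, so the longest strictly increasing subsequence has length 6 (e.g. 1, 7, 10, 15, 25, 26).

6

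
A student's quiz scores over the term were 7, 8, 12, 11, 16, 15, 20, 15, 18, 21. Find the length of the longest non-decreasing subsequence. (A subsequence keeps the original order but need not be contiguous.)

7

Track the smallest tail for each achievable length (allowing ties):
7 → extends → [7]
8 → extends → [7, 8]
12 → extends → [7, 8, 12]
11 → replaces 12 → [7, 8, 11]
16 → extends → [7, 8, 11, 16]
15 → replaces 16 → [7, 8, 11, 15]
20 → extends → [7, 8, 11, 15, 20]
15 → replaces 20 → [7, 8, 11, 15, 15]
18 → extends → [7, 8, 11, 15, 15, 18]
21 → extends → [7, 8, 11, 15, 15, 18, 21]
Seven tails, so the longest non-decreasing subsequence has length 7 (e.g. 7, 8, 12, 15, 15, 18, 21).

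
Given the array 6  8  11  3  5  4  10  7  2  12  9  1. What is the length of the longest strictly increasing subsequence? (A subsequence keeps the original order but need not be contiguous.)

4

Track the smallest tail for each achievable length (strict):
6 → extends → [6]
8 → extends → [6, 8]
11 → extends → [6, 8, 11]
3 → replaces 6 → [3, 8, 11]
5 → replaces 8 → [3, 5, 11]
4 → replaces 5 → [3, 4, 11]
10 → replaces 11 → [3, 4, 10]
7 → replaces 10 → [3, 4, 7]
2 → replaces 3 → [2, 4, 7]
12 → extends → [2, 4, 7, 12]
9 → replaces 12 → [2, 4, 7, 9]
1 → replaces 2 → [1, 4, 7, 9]
Four tails, so the longest strictly increasing subsequence has length 4 (e.g. 6, 8, 11, 12).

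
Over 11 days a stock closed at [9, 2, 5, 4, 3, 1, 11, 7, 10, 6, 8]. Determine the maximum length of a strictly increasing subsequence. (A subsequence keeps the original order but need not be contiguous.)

4

Track the smallest tail for each achievable length (strict):
9 → extends → [9]
2 → replaces 9 → [2]
5 → extends → [2, 5]
4 → replaces 5 → [2, 4]
3 → replaces 4 → [2, 3]
1 → replaces 2 → [1, 3]
11 → extends → [1, 3, 11]
7 → replaces 11 → [1, 3, 7]
10 → extends → [1, 3, 7, 10]
6 → replaces 7 → [1, 3, 6, 10]
8 → replaces 10 → [1, 3, 6, 8]
Four tails, so the longest strictly increasing subsequence has length 4 (e.g. 2, 5, 7, 10).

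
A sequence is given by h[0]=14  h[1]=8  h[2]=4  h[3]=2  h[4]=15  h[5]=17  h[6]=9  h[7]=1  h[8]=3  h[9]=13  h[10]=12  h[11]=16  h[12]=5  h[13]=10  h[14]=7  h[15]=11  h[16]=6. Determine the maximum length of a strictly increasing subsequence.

5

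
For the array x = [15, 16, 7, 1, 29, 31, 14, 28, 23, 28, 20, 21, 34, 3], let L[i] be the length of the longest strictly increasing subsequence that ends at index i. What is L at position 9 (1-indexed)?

3

dp[i] = 1 + max{dp[j] : j<i, x[j]<x[i]} (or 1 if no such j):
i:      1  2  3  4  5  6  7  8  9 10 11 12 13 14
x[i]:  15 16  7  1 29 31 14 28 23 28 20 21 34  3
dp:     1  2  1  1  3  4  2  3  3  4  3  4  5  2
At index 9 the value is 3.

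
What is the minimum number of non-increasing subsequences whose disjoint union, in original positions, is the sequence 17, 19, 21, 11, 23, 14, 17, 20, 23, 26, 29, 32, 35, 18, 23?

9

Place each on the leftmost legal pile:
17 → new pile 1 (tops now [17])
19 → new pile 2 (tops now [17, 19])
21 → new pile 3 (tops now [17, 19, 21])
11 → pile 1 (tops now [11, 19, 21])
23 → new pile 4 (tops now [11, 19, 21, 23])
14 → pile 2 (tops now [11, 14, 21, 23])
17 → pile 3 (tops now [11, 14, 17, 23])
20 → pile 4 (tops now [11, 14, 17, 20])
23 → new pile 5 (tops now [11, 14, 17, 20, 23])
26 → new pile 6 (tops now [11, 14, 17, 20, 23, 26])
29 → new pile 7 (tops now [11, 14, 17, 20, 23, 26, 29])
32 → new pile 8 (tops now [11, 14, 17, 20, 23, 26, 29, 32])
35 → new pile 9 (tops now [11, 14, 17, 20, 23, 26, 29, 32, 35])
18 → pile 4 (tops now [11, 14, 17, 18, 23, 26, 29, 32, 35])
23 → pile 5 (tops now [11, 14, 17, 18, 23, 26, 29, 32, 35])
Nine piles.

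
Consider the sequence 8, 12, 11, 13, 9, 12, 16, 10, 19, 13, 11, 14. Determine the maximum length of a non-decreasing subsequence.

5

Track the smallest tail for each achievable length (allowing ties):
8 → extends → [8]
12 → extends → [8, 12]
11 → replaces 12 → [8, 11]
13 → extends → [8, 11, 13]
9 → replaces 11 → [8, 9, 13]
12 → replaces 13 → [8, 9, 12]
16 → extends → [8, 9, 12, 16]
10 → replaces 12 → [8, 9, 10, 16]
19 → extends → [8, 9, 10, 16, 19]
13 → replaces 16 → [8, 9, 10, 13, 19]
11 → replaces 13 → [8, 9, 10, 11, 19]
14 → replaces 19 → [8, 9, 10, 11, 14]
Five tails, so the longest non-decreasing subsequence has length 5 (e.g. 8, 12, 13, 16, 19).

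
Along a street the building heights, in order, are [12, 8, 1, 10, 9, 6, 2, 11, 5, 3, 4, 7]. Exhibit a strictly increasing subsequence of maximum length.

1, 2, 3, 4, 7

Patience tails give the LIS length; then backtrack through the dp parents:
12 → extends → [12]
8 → replaces 12 → [8]
1 → replaces 8 → [1]
10 → extends → [1, 10]
9 → replaces 10 → [1, 9]
6 → replaces 9 → [1, 6]
2 → replaces 6 → [1, 2]
11 → extends → [1, 2, 11]
5 → replaces 11 → [1, 2, 5]
3 → replaces 5 → [1, 2, 3]
4 → extends → [1, 2, 3, 4]
7 → extends → [1, 2, 3, 4, 7]
Length 5; one witness is 1, 2, 3, 4, 7.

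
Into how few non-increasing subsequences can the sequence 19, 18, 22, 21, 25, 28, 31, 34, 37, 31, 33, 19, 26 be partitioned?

The minimum number of non-increasing subsequences covering a sequence equals the length of its longest strictly increasing subsequence.
LIS length is 7 (e.g. 19, 22, 25, 28, 31, 34, 37), so 7 piles are needed.

7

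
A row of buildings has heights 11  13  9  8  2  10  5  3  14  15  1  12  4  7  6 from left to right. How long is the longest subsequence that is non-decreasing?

Track the smallest tail for each achievable length (allowing ties):
11 → extends → [11]
13 → extends → [11, 13]
9 → replaces 11 → [9, 13]
8 → replaces 9 → [8, 13]
2 → replaces 8 → [2, 13]
10 → replaces 13 → [2, 10]
5 → replaces 10 → [2, 5]
3 → replaces 5 → [2, 3]
14 → extends → [2, 3, 14]
15 → extends → [2, 3, 14, 15]
1 → replaces 2 → [1, 3, 14, 15]
12 → replaces 14 → [1, 3, 12, 15]
4 → replaces 12 → [1, 3, 4, 15]
7 → replaces 15 → [1, 3, 4, 7]
6 → replaces 7 → [1, 3, 4, 6]
Four tails, so the longest non-decreasing subsequence has length 4 (e.g. 11, 13, 14, 15).

4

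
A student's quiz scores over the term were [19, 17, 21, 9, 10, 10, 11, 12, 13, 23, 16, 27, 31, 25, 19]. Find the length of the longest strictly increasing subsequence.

8

Track the smallest tail for each achievable length (strict):
19 → extends → [19]
17 → replaces 19 → [17]
21 → extends → [17, 21]
9 → replaces 17 → [9, 21]
10 → replaces 21 → [9, 10]
10 → already a tail → [9, 10]
11 → extends → [9, 10, 11]
12 → extends → [9, 10, 11, 12]
13 → extends → [9, 10, 11, 12, 13]
23 → extends → [9, 10, 11, 12, 13, 23]
16 → replaces 23 → [9, 10, 11, 12, 13, 16]
27 → extends → [9, 10, 11, 12, 13, 16, 27]
31 → extends → [9, 10, 11, 12, 13, 16, 27, 31]
25 → replaces 27 → [9, 10, 11, 12, 13, 16, 25, 31]
19 → replaces 25 → [9, 10, 11, 12, 13, 16, 19, 31]
Eight tails, so the longest strictly increasing subsequence has length 8 (e.g. 9, 10, 11, 12, 13, 23, 27, 31).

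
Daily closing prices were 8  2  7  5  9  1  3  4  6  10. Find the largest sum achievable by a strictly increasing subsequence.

28

Let S[i] be the best sum of a strictly increasing subsequence ending at i:
i:      1  2  3  4  5  6  7  8  9 10
a[i]:   8  2  7  5  9  1  3  4  6 10
S:      8  2  9  7 18  1  5  9 15 28
Maximum is 28 (e.g. 2 + 7 + 9 + 10).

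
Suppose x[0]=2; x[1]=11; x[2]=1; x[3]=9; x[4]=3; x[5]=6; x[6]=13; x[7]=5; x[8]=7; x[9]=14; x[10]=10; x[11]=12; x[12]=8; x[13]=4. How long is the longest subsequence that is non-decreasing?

6

Let dp[i] be the length of the longest such subsequence ending at index i:
i:      0  1  2  3  4  5  6  7  8  9 10 11 12 13
x[i]:   2 11  1  9  3  6 13  5  7 14 10 12  8  4
dp:     1  2  1  2  2  3  4  3  4  5  5  6  5  3
Maximum dp value is 6.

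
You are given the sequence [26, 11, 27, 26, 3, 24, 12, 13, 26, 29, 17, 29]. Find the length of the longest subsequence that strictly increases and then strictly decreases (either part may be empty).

6

inc[i] = longest strictly increasing subsequence ending at i; dec[i] = longest strictly decreasing subsequence starting at i:
i:      1  2  3  4  5  6  7  8  9 10 11 12
a[i]:  26 11 27 26  3 24 12 13 26 29 17 29
inc:    1  1  2  2  1  2  2  3  4  5  4  5
dec:    3  2  4  3  1  2  1  1  2  2  1  1
Best peak at i=10 (value 29): inc=5, dec=2, length 5+2−1 = 6.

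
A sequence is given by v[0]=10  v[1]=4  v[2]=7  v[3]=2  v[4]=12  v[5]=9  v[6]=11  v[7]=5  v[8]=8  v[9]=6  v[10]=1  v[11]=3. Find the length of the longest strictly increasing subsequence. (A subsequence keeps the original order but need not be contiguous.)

Track the smallest tail for each achievable length (strict):
10 → extends → [10]
4 → replaces 10 → [4]
7 → extends → [4, 7]
2 → replaces 4 → [2, 7]
12 → extends → [2, 7, 12]
9 → replaces 12 → [2, 7, 9]
11 → extends → [2, 7, 9, 11]
5 → replaces 7 → [2, 5, 9, 11]
8 → replaces 9 → [2, 5, 8, 11]
6 → replaces 8 → [2, 5, 6, 11]
1 → replaces 2 → [1, 5, 6, 11]
3 → replaces 5 → [1, 3, 6, 11]
Four tails, so the longest strictly increasing subsequence has length 4 (e.g. 4, 7, 9, 11).

4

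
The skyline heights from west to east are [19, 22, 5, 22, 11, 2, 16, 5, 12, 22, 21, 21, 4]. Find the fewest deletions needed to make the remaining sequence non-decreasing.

8

Fewest deletions = n − (longest non-decreasing subsequence).
Patience tails:
19 → extends → [19]
22 → extends → [19, 22]
5 → replaces 19 → [5, 22]
22 → extends → [5, 22, 22]
11 → replaces 22 → [5, 11, 22]
2 → replaces 5 → [2, 11, 22]
16 → replaces 22 → [2, 11, 16]
5 → replaces 11 → [2, 5, 16]
12 → replaces 16 → [2, 5, 12]
22 → extends → [2, 5, 12, 22]
21 → replaces 22 → [2, 5, 12, 21]
21 → extends → [2, 5, 12, 21, 21]
4 → replaces 5 → [2, 4, 12, 21, 21]
Longest non-decreasing subsequence has length 5, so deletions = 13 − 5 = 8.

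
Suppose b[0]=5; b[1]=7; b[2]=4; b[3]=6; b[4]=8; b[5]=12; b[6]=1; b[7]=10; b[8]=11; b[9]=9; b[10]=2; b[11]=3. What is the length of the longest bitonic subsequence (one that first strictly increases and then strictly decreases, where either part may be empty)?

inc[i] = longest strictly increasing subsequence ending at i; dec[i] = longest strictly decreasing subsequence starting at i:
i:      0  1  2  3  4  5  6  7  8  9 10 11
b[i]:   5  7  4  6  8 12  1 10 11  9  2  3
inc:    1  2  1  2  3  4  1  4  5  4  2  3
dec:    3  3  2  2  2  4  1  3  3  2  1  1
Best peak at i=5 (value 12): inc=4, dec=4, length 4+4−1 = 7.

7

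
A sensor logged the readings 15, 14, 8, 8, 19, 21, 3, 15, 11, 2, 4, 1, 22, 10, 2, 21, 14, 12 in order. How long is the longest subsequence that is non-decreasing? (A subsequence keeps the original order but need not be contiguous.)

5

Track the smallest tail for each achievable length (allowing ties):
15 → extends → [15]
14 → replaces 15 → [14]
8 → replaces 14 → [8]
8 → extends → [8, 8]
19 → extends → [8, 8, 19]
21 → extends → [8, 8, 19, 21]
3 → replaces 8 → [3, 8, 19, 21]
15 → replaces 19 → [3, 8, 15, 21]
11 → replaces 15 → [3, 8, 11, 21]
2 → replaces 3 → [2, 8, 11, 21]
4 → replaces 8 → [2, 4, 11, 21]
1 → replaces 2 → [1, 4, 11, 21]
22 → extends → [1, 4, 11, 21, 22]
10 → replaces 11 → [1, 4, 10, 21, 22]
2 → replaces 4 → [1, 2, 10, 21, 22]
21 → replaces 22 → [1, 2, 10, 21, 21]
14 → replaces 21 → [1, 2, 10, 14, 21]
12 → replaces 14 → [1, 2, 10, 12, 21]
Five tails, so the longest non-decreasing subsequence has length 5 (e.g. 8, 8, 19, 21, 22).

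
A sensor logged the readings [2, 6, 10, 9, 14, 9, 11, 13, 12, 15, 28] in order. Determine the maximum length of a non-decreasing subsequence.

Let dp[i] be the length of the longest such subsequence ending at index i:
i:      1  2  3  4  5  6  7  8  9 10 11
a[i]:   2  6 10  9 14  9 11 13 12 15 28
dp:     1  2  3  3  4  4  5  6  6  7  8
Maximum dp value is 8.

8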